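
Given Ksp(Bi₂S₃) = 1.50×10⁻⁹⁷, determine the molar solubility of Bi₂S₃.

Bi₂S₃(s) ⇌ 2 Bi³⁺(aq) + 3 S²⁻(aq)
Call the molar solubility s, so that [Bi³⁺] = 2s and [S²⁻] = 3s.
Ksp = [Bi³⁺]^2[S²⁻]^3 = (2s)^2 · (3s)^3 = 108s^5
108s^5 = 1.50×10⁻⁹⁷  ⇒  s^5 = 1.39×10⁻⁹⁹
s = 1.69×10⁻²⁰ mol L⁻¹

1.69×10⁻²⁰ M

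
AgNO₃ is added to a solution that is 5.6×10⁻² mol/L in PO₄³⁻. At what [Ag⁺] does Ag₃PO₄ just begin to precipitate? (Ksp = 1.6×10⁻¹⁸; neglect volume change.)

A salt starts to precipitate once the ion product Q reaches its Ksp.
Ag₃PO₄(s) ⇌ 3 Ag⁺(aq) + PO₄³⁻(aq)
Ksp = [Ag⁺]^3[PO₄³⁻] = [Ag⁺]^3(5.6×10⁻²)
[Ag⁺]^3 = 1.6×10⁻¹⁸ / (5.6×10⁻²) = 2.9×10⁻¹⁷
[Ag⁺] = 3.1×10⁻⁶ mol/L

3.1×10⁻⁶ M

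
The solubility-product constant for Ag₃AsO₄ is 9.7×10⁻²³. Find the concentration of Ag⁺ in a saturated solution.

Ag₃AsO₄(s) ⇌ 3 Ag⁺(aq) + AsO₄³⁻(aq)
If s mol/L of Ag₃AsO₄ dissolves, [Ag⁺] = 3s and [AsO₄³⁻] = s.
Ksp = [Ag⁺]^3[AsO₄³⁻] = (3s)^3 · s = 27s^4 = 9.7×10⁻²³
s = 1.4×10⁻⁶ mol L⁻¹
[Ag⁺] = 3s = 4.1×10⁻⁶ mol L⁻¹

4.1×10⁻⁶ M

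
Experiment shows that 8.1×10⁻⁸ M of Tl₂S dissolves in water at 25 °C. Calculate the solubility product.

Ksp = 2.1×10⁻²¹

Tl₂S(s) ⇌ 2 Tl⁺(aq) + S²⁻(aq)
Let s be the molar solubility. Then [Tl⁺] = 2s and [S²⁻] = s.
Ksp = [Tl⁺]^2[S²⁻] = (2s)^2 · s = 4s^3
Ksp = 4 × (8.1×10⁻⁸)^3 = 2.1×10⁻²¹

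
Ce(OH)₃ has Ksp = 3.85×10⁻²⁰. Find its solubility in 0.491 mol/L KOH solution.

3.25×10⁻¹⁹ M

Ce(OH)₃(s) ⇌ Ce³⁺(aq) + 3 OH⁻(aq)
OH⁻ is already present at 0.491 mol/L. If s mol/L of Ce(OH)₃ dissolves, [Ce³⁺] = s while [OH⁻] ≈ 0.491 mol/L.
Ksp = [Ce³⁺][OH⁻]^3 = s(0.491)^3
s = 3.85×10⁻²⁰ / (0.491)^3 = 3.25×10⁻¹⁹
s = 3.25×10⁻¹⁹ mol/L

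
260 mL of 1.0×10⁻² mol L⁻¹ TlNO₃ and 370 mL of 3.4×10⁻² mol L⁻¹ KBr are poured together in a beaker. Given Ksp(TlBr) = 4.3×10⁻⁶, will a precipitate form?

The combined volume is 630 mL.
[Tl⁺] = (1.0×10⁻²)(260)/630 = 4.1×10⁻³ mol L⁻¹
[Br⁻] = (3.4×10⁻²)(370)/630 = 2.0×10⁻² mol L⁻¹
Q = [Tl⁺][Br⁻] = 8.2×10⁻⁵
Because Q > Ksp (8.2×10⁻⁵ vs 4.3×10⁻⁶), a precipitate of TlBr forms.

Yes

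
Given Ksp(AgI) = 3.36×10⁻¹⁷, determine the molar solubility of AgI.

5.80×10⁻⁹ M

AgI(s) ⇌ Ag⁺(aq) + I⁻(aq)
Call the molar solubility s, so that [Ag⁺] = s and [I⁻] = s.
Ksp = [Ag⁺][I⁻] = s · s = s^2
s^2 = 3.36×10⁻¹⁷
s = 5.80×10⁻⁹ M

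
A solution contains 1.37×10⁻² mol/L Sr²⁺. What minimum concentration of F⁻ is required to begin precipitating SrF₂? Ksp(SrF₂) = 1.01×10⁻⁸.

8.59×10⁻⁴ M

Precipitation of each salt begins when its ion product equals Ksp.
SrF₂(s) ⇌ Sr²⁺(aq) + 2 F⁻(aq)
Ksp = [Sr²⁺][F⁻]^2 = [F⁻]^2(1.37×10⁻²)
[F⁻]^2 = 1.01×10⁻⁸ / (1.37×10⁻²) = 7.37×10⁻⁷
[F⁻] = 8.59×10⁻⁴ mol/L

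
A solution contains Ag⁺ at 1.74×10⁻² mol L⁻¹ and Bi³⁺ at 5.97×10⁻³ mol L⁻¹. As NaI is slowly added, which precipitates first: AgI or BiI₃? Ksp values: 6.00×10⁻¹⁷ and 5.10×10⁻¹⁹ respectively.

Precipitation of each salt begins when its ion product equals Ksp.
For AgI: [I⁻] = (Ksp/[Ag⁺]) = 3.45×10⁻¹⁵ mol L⁻¹
For BiI₃: [I⁻] = (Ksp/[Bi³⁺])^(1/3) = 4.40×10⁻⁶ mol L⁻¹
AgI requires the lower [I⁻], so it precipitates first.

AgI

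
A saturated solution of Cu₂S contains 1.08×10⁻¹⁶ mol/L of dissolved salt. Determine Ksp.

Ksp = 5.04×10⁻⁴⁸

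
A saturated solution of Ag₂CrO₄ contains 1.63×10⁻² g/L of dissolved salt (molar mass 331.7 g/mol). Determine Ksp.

Ksp = 4.75×10⁻¹³

s = (1.63×10⁻² g L⁻¹)/(331.7 g mol⁻¹) = 4.9141×10⁻⁵ M
Ag₂CrO₄(s) ⇌ 2 Ag⁺(aq) + CrO₄²⁻(aq)
Let s be the molar solubility. Then [Ag⁺] = 2s and [CrO₄²⁻] = s.
Ksp = [Ag⁺]^2[CrO₄²⁻] = (2s)^2 · s = 4s^3
Ksp = 4 × (4.9141×10⁻⁵)^3 = 4.75×10⁻¹³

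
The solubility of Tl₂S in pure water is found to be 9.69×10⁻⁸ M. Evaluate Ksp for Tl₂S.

Tl₂S(s) ⇌ 2 Tl⁺(aq) + S²⁻(aq)
Let s be the molar solubility. Then [Tl⁺] = 2s and [S²⁻] = s.
Ksp = [Tl⁺]^2[S²⁻] = (2s)^2 · s = 4s^3
Ksp = 4 × (9.69×10⁻⁸)^3 = 3.64×10⁻²¹

Ksp = 3.64×10⁻²¹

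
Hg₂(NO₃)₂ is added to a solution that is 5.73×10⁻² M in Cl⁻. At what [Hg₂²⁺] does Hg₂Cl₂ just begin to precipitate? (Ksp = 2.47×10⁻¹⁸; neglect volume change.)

The threshold for precipitation is Q = Ksp.
Hg₂Cl₂(s) ⇌ Hg₂²⁺(aq) + 2 Cl⁻(aq)
Ksp = [Hg₂²⁺][Cl⁻]^2 = [Hg₂²⁺](5.73×10⁻²)^2
[Hg₂²⁺] = 2.47×10⁻¹⁸ / (5.73×10⁻²)^2 = 7.52×10⁻¹⁶
[Hg₂²⁺] = 7.52×10⁻¹⁶ M

7.52×10⁻¹⁶ M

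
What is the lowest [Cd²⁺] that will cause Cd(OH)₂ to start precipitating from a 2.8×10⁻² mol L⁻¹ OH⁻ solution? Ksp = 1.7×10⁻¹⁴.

2.2×10⁻¹¹ M

Precipitation of each salt begins when its ion product equals Ksp.
Cd(OH)₂(s) ⇌ Cd²⁺(aq) + 2 OH⁻(aq)
Ksp = [Cd²⁺][OH⁻]^2 = [Cd²⁺](2.8×10⁻²)^2
[Cd²⁺] = 1.7×10⁻¹⁴ / (2.8×10⁻²)^2 = 2.2×10⁻¹¹
[Cd²⁺] = 2.2×10⁻¹¹ mol L⁻¹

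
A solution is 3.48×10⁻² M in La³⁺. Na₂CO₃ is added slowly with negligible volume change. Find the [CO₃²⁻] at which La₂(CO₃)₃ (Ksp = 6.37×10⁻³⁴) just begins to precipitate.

Precipitation begins when Q = Ksp.
La₂(CO₃)₃(s) ⇌ 2 La³⁺(aq) + 3 CO₃²⁻(aq)
Ksp = [La³⁺]^2[CO₃²⁻]^3 = [CO₃²⁻]^3(3.48×10⁻²)^2
[CO₃²⁻]^3 = 6.37×10⁻³⁴ / (3.48×10⁻²)^2 = 5.26×10⁻³¹
[CO₃²⁻] = 8.07×10⁻¹¹ M

8.07×10⁻¹¹ M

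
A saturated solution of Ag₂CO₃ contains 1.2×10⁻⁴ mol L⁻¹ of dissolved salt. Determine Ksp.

Ksp = 6.9×10⁻¹²

Ag₂CO₃(s) ⇌ 2 Ag⁺(aq) + CO₃²⁻(aq)
Call the molar solubility s, so that [Ag⁺] = 2s and [CO₃²⁻] = s.
Ksp = [Ag⁺]^2[CO₃²⁻] = (2s)^2 · s = 4s^3
Ksp = 4 × (1.2×10⁻⁴)^3 = 6.9×10⁻¹²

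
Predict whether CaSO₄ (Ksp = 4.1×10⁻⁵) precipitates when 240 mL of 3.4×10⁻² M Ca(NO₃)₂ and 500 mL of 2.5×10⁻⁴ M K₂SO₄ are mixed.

No

After mixing, V = 240 mL + 500 mL = 740 mL.
[Ca²⁺] = (3.4×10⁻²)(240)/740 = 1.1×10⁻² M
[SO₄²⁻] = (2.5×10⁻⁴)(500)/740 = 1.7×10⁻⁴ M
Q = [Ca²⁺][SO₄²⁻] = 1.9×10⁻⁶
Since Q (1.9×10⁻⁶) is less than Ksp (4.1×10⁻⁵), no CaSO₄ precipitates.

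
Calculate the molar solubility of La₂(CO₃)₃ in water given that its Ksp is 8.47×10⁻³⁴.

9.53×10⁻⁸ M

La₂(CO₃)₃(s) ⇌ 2 La³⁺(aq) + 3 CO₃²⁻(aq)
If s mol/L of La₂(CO₃)₃ dissolves, [La³⁺] = 2s and [CO₃²⁻] = 3s.
Ksp = [La³⁺]^2[CO₃²⁻]^3 = (2s)^2 · (3s)^3 = 108s^5
108s^5 = 8.47×10⁻³⁴  ⇒  s^5 = 7.84×10⁻³⁶
Taking the 5th root, s = 9.53×10⁻⁸ M.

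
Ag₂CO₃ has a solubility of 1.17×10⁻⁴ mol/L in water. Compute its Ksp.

Ksp = 6.41×10⁻¹²

Ag₂CO₃(s) ⇌ 2 Ag⁺(aq) + CO₃²⁻(aq)
If s mol/L of Ag₂CO₃ dissolves, [Ag⁺] = 2s and [CO₃²⁻] = s.
Ksp = [Ag⁺]^2[CO₃²⁻] = (2s)^2 · s = 4s^3
Ksp = 4 × (1.17×10⁻⁴)^3 = 6.41×10⁻¹²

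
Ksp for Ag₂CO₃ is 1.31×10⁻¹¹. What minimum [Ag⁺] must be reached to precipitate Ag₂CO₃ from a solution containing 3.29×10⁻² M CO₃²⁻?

A salt starts to precipitate once the ion product Q reaches its Ksp.
Ag₂CO₃(s) ⇌ 2 Ag⁺(aq) + CO₃²⁻(aq)
Ksp = [Ag⁺]^2[CO₃²⁻] = [Ag⁺]^2(3.29×10⁻²)
[Ag⁺]^2 = 1.31×10⁻¹¹ / (3.29×10⁻²) = 3.98×10⁻¹⁰
[Ag⁺] = 2.00×10⁻⁵ M

2.00×10⁻⁵ M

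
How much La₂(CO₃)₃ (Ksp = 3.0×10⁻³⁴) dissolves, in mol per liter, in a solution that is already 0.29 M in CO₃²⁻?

La₂(CO₃)₃(s) ⇌ 2 La³⁺(aq) + 3 CO₃²⁻(aq)
Let s be the solubility of La₂(CO₃)₃ here. The common ion gives [CO₃²⁻] ≈ 0.29 M, and [La³⁺] = 2s.
Ksp = [La³⁺]^2[CO₃²⁻]^3 = (2s)^2(0.29)^3
(2s)^2 = 3.0×10⁻³⁴ / (0.29)^3 = 1.2×10⁻³²
s = 5.5×10⁻¹⁷ M

5.5×10⁻¹⁷ M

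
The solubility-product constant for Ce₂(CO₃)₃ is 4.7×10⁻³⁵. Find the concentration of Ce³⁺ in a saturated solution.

1.1×10⁻⁷ M

Ce₂(CO₃)₃(s) ⇌ 2 Ce³⁺(aq) + 3 CO₃²⁻(aq)
For each mole of Ce₂(CO₃)₃ that dissolves per liter, [Ce³⁺] = 2s and [CO₃²⁻] = 3s; let s denote this solubility.
Ksp = [Ce³⁺]^2[CO₃²⁻]^3 = (2s)^2 · (3s)^3 = 108s^5 = 4.7×10⁻³⁵
s = 5.3×10⁻⁸ mol L⁻¹
[Ce³⁺] = 2s = 1.1×10⁻⁷ mol L⁻¹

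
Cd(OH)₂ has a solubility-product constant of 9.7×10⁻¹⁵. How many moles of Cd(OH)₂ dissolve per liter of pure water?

1.3×10⁻⁵ M

Cd(OH)₂(s) ⇌ Cd²⁺(aq) + 2 OH⁻(aq)
Call the molar solubility s, so that [Cd²⁺] = s and [OH⁻] = 2s.
Ksp = [Cd²⁺][OH⁻]^2 = s · (2s)^2 = 4s^3
4s^3 = 9.7×10⁻¹⁵  ⇒  s^3 = 2.4×10⁻¹⁵
s = 1.3×10⁻⁵ M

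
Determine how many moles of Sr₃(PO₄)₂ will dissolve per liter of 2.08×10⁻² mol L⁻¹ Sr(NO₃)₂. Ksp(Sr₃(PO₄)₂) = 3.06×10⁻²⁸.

Sr₃(PO₄)₂(s) ⇌ 3 Sr²⁺(aq) + 2 PO₄³⁻(aq)
Let s be the solubility of Sr₃(PO₄)₂ here. The common ion gives [Sr²⁺] ≈ 2.08×10⁻² mol L⁻¹, and [PO₄³⁻] = 2s.
Ksp = [Sr²⁺]^3[PO₄³⁻]^2 = (2.08×10⁻²)^3(2s)^2
(2s)^2 = 3.06×10⁻²⁸ / (2.08×10⁻²)^3 = 3.40×10⁻²³
s = 2.92×10⁻¹² mol L⁻¹

2.92×10⁻¹² M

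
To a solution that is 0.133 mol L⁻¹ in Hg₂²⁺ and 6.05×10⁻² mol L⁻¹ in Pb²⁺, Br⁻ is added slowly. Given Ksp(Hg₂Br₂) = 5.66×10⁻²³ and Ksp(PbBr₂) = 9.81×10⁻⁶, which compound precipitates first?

The threshold for precipitation is Q = Ksp.
For Hg₂Br₂: [Br⁻] = (Ksp/[Hg₂²⁺])^(1/2) = 2.06×10⁻¹¹ mol L⁻¹
For PbBr₂: [Br⁻] = (Ksp/[Pb²⁺])^(1/2) = 1.27×10⁻² mol L⁻¹
Since Hg₂Br₂ needs less Br⁻ to reach saturation, it precipitates first.

Hg₂Br₂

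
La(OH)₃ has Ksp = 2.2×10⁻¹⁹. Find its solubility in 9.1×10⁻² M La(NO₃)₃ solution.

4.5×10⁻⁷ M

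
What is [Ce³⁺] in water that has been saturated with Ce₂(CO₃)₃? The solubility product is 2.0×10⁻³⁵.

Ce₂(CO₃)₃(s) ⇌ 2 Ce³⁺(aq) + 3 CO₃²⁻(aq)
If s mol/L of Ce₂(CO₃)₃ dissolves, [Ce³⁺] = 2s and [CO₃²⁻] = 3s.
Ksp = [Ce³⁺]^2[CO₃²⁻]^3 = (2s)^2 · (3s)^3 = 108s^5 = 2.0×10⁻³⁵
s = 4.5×10⁻⁸ mol L⁻¹
[Ce³⁺] = 2s = 9.0×10⁻⁸ mol L⁻¹

9.0×10⁻⁸ M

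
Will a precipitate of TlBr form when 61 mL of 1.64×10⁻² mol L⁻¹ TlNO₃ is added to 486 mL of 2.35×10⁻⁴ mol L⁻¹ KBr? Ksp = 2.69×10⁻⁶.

No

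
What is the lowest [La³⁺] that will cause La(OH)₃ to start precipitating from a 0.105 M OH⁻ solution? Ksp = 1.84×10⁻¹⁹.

Precipitation of each salt begins when its ion product equals Ksp.
La(OH)₃(s) ⇌ La³⁺(aq) + 3 OH⁻(aq)
Ksp = [La³⁺][OH⁻]^3 = [La³⁺](0.105)^3
[La³⁺] = 1.84×10⁻¹⁹ / (0.105)^3 = 1.59×10⁻¹⁶
[La³⁺] = 1.59×10⁻¹⁶ M

1.59×10⁻¹⁶ M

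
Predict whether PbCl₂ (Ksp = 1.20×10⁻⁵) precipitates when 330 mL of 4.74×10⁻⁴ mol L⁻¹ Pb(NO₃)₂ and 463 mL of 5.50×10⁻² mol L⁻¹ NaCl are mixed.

Total volume after mixing = 330 + 463 = 793 mL.
[Pb²⁺] = (4.74×10⁻⁴)(330)/793 = 1.97×10⁻⁴ mol L⁻¹
[Cl⁻] = (5.50×10⁻²)(463)/793 = 3.21×10⁻² mol L⁻¹
Q = [Pb²⁺][Cl⁻]^2 = 2.03×10⁻⁷
Q < Ksp (2.03×10⁻⁷ vs 1.20×10⁻⁵); the solution remains unsaturated and no precipitate forms.

No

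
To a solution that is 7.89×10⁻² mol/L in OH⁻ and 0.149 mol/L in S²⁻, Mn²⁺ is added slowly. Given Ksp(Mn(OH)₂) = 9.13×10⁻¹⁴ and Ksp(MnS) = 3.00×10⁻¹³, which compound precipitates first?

Precipitation of each salt begins when its ion product equals Ksp.
For Mn(OH)₂: [Mn²⁺] = (Ksp/[OH⁻]^2) = 1.47×10⁻¹¹ mol/L
For MnS: [Mn²⁺] = (Ksp/[S²⁻]) = 2.01×10⁻¹² mol/L
MnS requires the lower [Mn²⁺], so it precipitates first.

MnS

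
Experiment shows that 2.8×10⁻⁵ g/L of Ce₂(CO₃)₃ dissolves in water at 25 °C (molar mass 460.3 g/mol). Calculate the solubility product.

Ksp = 9.0×10⁻³⁵

Molar solubility s = (2.8×10⁻⁵ g/L) / (460.3 g/mol) = 6.083×10⁻⁸ mol/L
Ce₂(CO₃)₃(s) ⇌ 2 Ce³⁺(aq) + 3 CO₃²⁻(aq)
With molar solubility s: [Ce³⁺] = 2s, [CO₃²⁻] = 3s.
Ksp = [Ce³⁺]^2[CO₃²⁻]^3 = (2s)^2 · (3s)^3 = 108s^5
Ksp = 108 × (6.083×10⁻⁸)^5 = 9.0×10⁻³⁵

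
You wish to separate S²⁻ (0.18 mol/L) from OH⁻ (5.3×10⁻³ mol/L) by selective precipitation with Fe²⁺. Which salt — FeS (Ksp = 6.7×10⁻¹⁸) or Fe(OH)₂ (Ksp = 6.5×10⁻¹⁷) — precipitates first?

Precipitation of each salt begins when its ion product equals Ksp.
For FeS: [Fe²⁺] = (Ksp/[S²⁻]) = 3.7×10⁻¹⁷ mol/L
For Fe(OH)₂: [Fe²⁺] = (Ksp/[OH⁻]^2) = 2.3×10⁻¹² mol/L
Since FeS needs less Fe²⁺ to reach saturation, it precipitates first.

FeS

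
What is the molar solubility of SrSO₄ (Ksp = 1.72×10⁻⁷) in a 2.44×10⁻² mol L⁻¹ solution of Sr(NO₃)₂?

SrSO₄(s) ⇌ Sr²⁺(aq) + SO₄²⁻(aq)
Sr²⁺ is already present at 2.44×10⁻² mol L⁻¹. If s mol/L of SrSO₄ dissolves, [SO₄²⁻] = s while [Sr²⁺] ≈ 2.44×10⁻² mol L⁻¹.
Ksp = [Sr²⁺][SO₄²⁻] = (2.44×10⁻²)s
s = 1.72×10⁻⁷ / (2.44×10⁻²) = 7.05×10⁻⁶
s = 7.05×10⁻⁶ mol L⁻¹

7.05×10⁻⁶ M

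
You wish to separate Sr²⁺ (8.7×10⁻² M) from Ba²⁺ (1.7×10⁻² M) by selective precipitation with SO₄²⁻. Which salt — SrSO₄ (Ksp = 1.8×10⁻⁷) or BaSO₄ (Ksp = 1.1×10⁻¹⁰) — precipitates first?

BaSO₄

The threshold for precipitation is Q = Ksp.
For SrSO₄: [SO₄²⁻] = (Ksp/[Sr²⁺]) = 2.1×10⁻⁶ M
For BaSO₄: [SO₄²⁻] = (Ksp/[Ba²⁺]) = 6.5×10⁻⁹ M
BaSO₄ requires the lower [SO₄²⁻], so it precipitates first.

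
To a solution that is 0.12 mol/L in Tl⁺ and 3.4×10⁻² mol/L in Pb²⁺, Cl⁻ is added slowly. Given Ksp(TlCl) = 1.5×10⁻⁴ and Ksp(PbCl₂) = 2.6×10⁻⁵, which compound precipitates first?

TlCl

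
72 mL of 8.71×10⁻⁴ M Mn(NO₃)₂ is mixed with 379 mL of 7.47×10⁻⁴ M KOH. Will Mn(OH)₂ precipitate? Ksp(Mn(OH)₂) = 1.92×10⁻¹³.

The combined volume is 451 mL.
[Mn²⁺] = (8.71×10⁻⁴)(72)/451 = 1.39×10⁻⁴ M
[OH⁻] = (7.47×10⁻⁴)(379)/451 = 6.28×10⁻⁴ M
Q = [Mn²⁺][OH⁻]^2 = 5.48×10⁻¹¹
Q = 5.48×10⁻¹¹ > Ksp = 1.92×10⁻¹³, so the solution is supersaturated and Mn(OH)₂ precipitates.

Yes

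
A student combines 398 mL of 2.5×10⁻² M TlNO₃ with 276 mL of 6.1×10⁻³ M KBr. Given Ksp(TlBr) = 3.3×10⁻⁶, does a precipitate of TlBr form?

Yes

Total volume after mixing = 398 + 276 = 674 mL.
[Tl⁺] = (2.5×10⁻²)(398)/674 = 1.5×10⁻² M
[Br⁻] = (6.1×10⁻³)(276)/674 = 2.5×10⁻³ M
Q = [Tl⁺][Br⁻] = 3.7×10⁻⁵
Since Q (3.7×10⁻⁵) exceeds Ksp (3.3×10⁻⁶), TlBr will precipitate.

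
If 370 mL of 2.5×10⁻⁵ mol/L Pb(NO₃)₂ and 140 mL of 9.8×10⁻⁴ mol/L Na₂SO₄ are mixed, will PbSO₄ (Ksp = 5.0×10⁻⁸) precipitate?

After mixing, V = 370 mL + 140 mL = 510 mL.
[Pb²⁺] = (2.5×10⁻⁵)(370)/510 = 1.8×10⁻⁵ mol/L
[SO₄²⁻] = (9.8×10⁻⁴)(140)/510 = 2.7×10⁻⁴ mol/L
Q = [Pb²⁺][SO₄²⁻] = 4.9×10⁻⁹
Q < Ksp (4.9×10⁻⁹ vs 5.0×10⁻⁸); the solution remains unsaturated and no precipitate forms.

No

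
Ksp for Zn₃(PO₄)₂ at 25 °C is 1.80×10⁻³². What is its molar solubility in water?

Zn₃(PO₄)₂(s) ⇌ 3 Zn²⁺(aq) + 2 PO₄³⁻(aq)
If s mol/L of Zn₃(PO₄)₂ dissolves, [Zn²⁺] = 3s and [PO₄³⁻] = 2s.
Ksp = [Zn²⁺]^3[PO₄³⁻]^2 = (3s)^3 · (2s)^2 = 108s^5
108s^5 = 1.80×10⁻³²  ⇒  s^5 = 1.67×10⁻³⁴
s = 1.76×10⁻⁷ M

1.76×10⁻⁷ M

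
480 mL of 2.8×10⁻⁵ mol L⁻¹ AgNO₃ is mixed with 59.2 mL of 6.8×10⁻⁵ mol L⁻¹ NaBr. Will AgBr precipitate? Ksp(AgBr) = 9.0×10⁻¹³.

After mixing, V = 480 mL + 59.2 mL = 539.2 mL.
[Ag⁺] = (2.8×10⁻⁵)(480)/539.2 = 2.5×10⁻⁵ mol L⁻¹
[Br⁻] = (6.8×10⁻⁵)(59.2)/539.2 = 7.5×10⁻⁶ mol L⁻¹
Q = [Ag⁺][Br⁻] = 1.9×10⁻¹⁰
Because Q > Ksp (1.9×10⁻¹⁰ vs 9.0×10⁻¹³), a precipitate of AgBr forms.

Yes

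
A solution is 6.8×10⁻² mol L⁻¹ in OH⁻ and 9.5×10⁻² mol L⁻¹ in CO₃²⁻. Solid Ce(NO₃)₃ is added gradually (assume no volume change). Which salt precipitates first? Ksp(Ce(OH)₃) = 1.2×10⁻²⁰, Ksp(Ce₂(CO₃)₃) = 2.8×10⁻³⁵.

Precipitation begins when Q = Ksp.
For Ce(OH)₃: [Ce³⁺] = (Ksp/[OH⁻]^3) = 3.8×10⁻¹⁷ mol L⁻¹
For Ce₂(CO₃)₃: [Ce³⁺] = (Ksp/[CO₃²⁻]^3)^(1/2) = 1.8×10⁻¹⁶ mol L⁻¹
Ce(OH)₃ requires the lower [Ce³⁺], so it precipitates first.

Ce(OH)₃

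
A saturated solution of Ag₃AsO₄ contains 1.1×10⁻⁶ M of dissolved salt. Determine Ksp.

Ag₃AsO₄(s) ⇌ 3 Ag⁺(aq) + AsO₄³⁻(aq)
For each mole of Ag₃AsO₄ that dissolves per liter, [Ag⁺] = 3s and [AsO₄³⁻] = s; let s denote this solubility.
Ksp = [Ag⁺]^3[AsO₄³⁻] = (3s)^3 · s = 27s^4
Ksp = 27 × (1.1×10⁻⁶)^4 = 4.0×10⁻²³

Ksp = 4.0×10⁻²³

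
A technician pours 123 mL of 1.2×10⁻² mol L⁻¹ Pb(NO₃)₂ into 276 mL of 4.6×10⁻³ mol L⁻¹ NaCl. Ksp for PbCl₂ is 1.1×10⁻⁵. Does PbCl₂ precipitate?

No

After mixing, V = 123 mL + 276 mL = 399 mL.
[Pb²⁺] = (1.2×10⁻²)(123)/399 = 3.7×10⁻³ mol L⁻¹
[Cl⁻] = (4.6×10⁻³)(276)/399 = 3.2×10⁻³ mol L⁻¹
Q = [Pb²⁺][Cl⁻]^2 = 3.7×10⁻⁸
Q = 3.7×10⁻⁸ < Ksp = 1.1×10⁻⁵, so the solution is unsaturated and no precipitate forms.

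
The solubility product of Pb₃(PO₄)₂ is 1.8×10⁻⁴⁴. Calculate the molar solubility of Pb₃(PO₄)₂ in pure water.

Pb₃(PO₄)₂(s) ⇌ 3 Pb²⁺(aq) + 2 PO₄³⁻(aq)
Call the molar solubility s, so that [Pb²⁺] = 3s and [PO₄³⁻] = 2s.
Ksp = [Pb²⁺]^3[PO₄³⁻]^2 = (3s)^3 · (2s)^2 = 108s^5
108s^5 = 1.8×10⁻⁴⁴  ⇒  s^5 = 1.7×10⁻⁴⁶
s = 7.0×10⁻¹⁰ M

7.0×10⁻¹⁰ M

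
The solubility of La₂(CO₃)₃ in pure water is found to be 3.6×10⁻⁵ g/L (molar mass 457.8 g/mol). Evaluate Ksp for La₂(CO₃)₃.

Ksp = 3.2×10⁻³⁴

Convert to molarity: s = 3.6×10⁻⁵ / 457.8 = 7.864×10⁻⁸ mol/L
La₂(CO₃)₃(s) ⇌ 2 La³⁺(aq) + 3 CO₃²⁻(aq)
Call the molar solubility s, so that [La³⁺] = 2s and [CO₃²⁻] = 3s.
Ksp = [La³⁺]^2[CO₃²⁻]^3 = (2s)^2 · (3s)^3 = 108s^5
Ksp = 108 × (7.864×10⁻⁸)^5 = 3.2×10⁻³⁴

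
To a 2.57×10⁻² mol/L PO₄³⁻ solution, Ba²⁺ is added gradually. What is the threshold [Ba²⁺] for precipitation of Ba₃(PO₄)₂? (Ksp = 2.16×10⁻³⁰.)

1.48×10⁻⁹ M

Each salt precipitates once Q = Ksp for that salt.
Ba₃(PO₄)₂(s) ⇌ 3 Ba²⁺(aq) + 2 PO₄³⁻(aq)
Ksp = [Ba²⁺]^3[PO₄³⁻]^2 = [Ba²⁺]^3(2.57×10⁻²)^2
[Ba²⁺]^3 = 2.16×10⁻³⁰ / (2.57×10⁻²)^2 = 3.27×10⁻²⁷
[Ba²⁺] = 1.48×10⁻⁹ mol/L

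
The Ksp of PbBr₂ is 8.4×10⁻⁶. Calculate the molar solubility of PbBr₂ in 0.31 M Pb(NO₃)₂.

2.6×10⁻³ M

PbBr₂(s) ⇌ Pb²⁺(aq) + 2 Br⁻(aq)
Let s be the solubility of PbBr₂ here. The common ion gives [Pb²⁺] ≈ 0.31 M, and [Br⁻] = 2s.
Ksp = [Pb²⁺][Br⁻]^2 = (0.31)(2s)^2
(2s)^2 = 8.4×10⁻⁶ / (0.31) = 2.7×10⁻⁵
s = 2.6×10⁻³ M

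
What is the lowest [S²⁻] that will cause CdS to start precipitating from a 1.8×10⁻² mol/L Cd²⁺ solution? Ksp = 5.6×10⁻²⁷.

Precipitation of each salt begins when its ion product equals Ksp.
CdS(s) ⇌ Cd²⁺(aq) + S²⁻(aq)
Ksp = [Cd²⁺][S²⁻] = [S²⁻](1.8×10⁻²)
[S²⁻] = 5.6×10⁻²⁷ / (1.8×10⁻²) = 3.1×10⁻²⁵
[S²⁻] = 3.1×10⁻²⁵ mol/L

3.1×10⁻²⁵ M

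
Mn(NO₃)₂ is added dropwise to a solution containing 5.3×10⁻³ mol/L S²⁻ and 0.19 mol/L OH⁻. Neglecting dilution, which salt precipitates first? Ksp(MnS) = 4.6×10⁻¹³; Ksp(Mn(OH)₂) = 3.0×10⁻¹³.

Mn(OH)₂

Each salt precipitates once Q = Ksp for that salt.
For MnS: [Mn²⁺] = (Ksp/[S²⁻]) = 8.7×10⁻¹¹ mol/L
For Mn(OH)₂: [Mn²⁺] = (Ksp/[OH⁻]^2) = 8.3×10⁻¹² mol/L
Mn(OH)₂ requires the lower [Mn²⁺], so it precipitates first.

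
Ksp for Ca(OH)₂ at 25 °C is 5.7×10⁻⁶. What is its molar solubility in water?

1.1×10⁻² M

Ca(OH)₂(s) ⇌ Ca²⁺(aq) + 2 OH⁻(aq)
With molar solubility s: [Ca²⁺] = s, [OH⁻] = 2s.
Ksp = [Ca²⁺][OH⁻]^2 = s · (2s)^2 = 4s^3
4s^3 = 5.7×10⁻⁶  ⇒  s^3 = 1.4×10⁻⁶
Taking the 3rd root, s = 1.1×10⁻² mol L⁻¹.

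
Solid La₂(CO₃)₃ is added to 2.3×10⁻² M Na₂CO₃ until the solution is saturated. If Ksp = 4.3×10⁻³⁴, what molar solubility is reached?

La₂(CO₃)₃(s) ⇌ 2 La³⁺(aq) + 3 CO₃²⁻(aq)
CO₃²⁻ is already present at 2.3×10⁻² M. If s mol/L of La₂(CO₃)₃ dissolves, [La³⁺] = 2s while [CO₃²⁻] ≈ 2.3×10⁻² M.
Ksp = [La³⁺]^2[CO₃²⁻]^3 = (2s)^2(2.3×10⁻²)^3
(2s)^2 = 4.3×10⁻³⁴ / (2.3×10⁻²)^3 = 3.5×10⁻²⁹
s = 3.0×10⁻¹⁵ M

3.0×10⁻¹⁵ M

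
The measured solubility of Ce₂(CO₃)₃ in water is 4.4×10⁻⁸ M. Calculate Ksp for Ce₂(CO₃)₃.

Ce₂(CO₃)₃(s) ⇌ 2 Ce³⁺(aq) + 3 CO₃²⁻(aq)
Let s be the molar solubility. Then [Ce³⁺] = 2s and [CO₃²⁻] = 3s.
Ksp = [Ce³⁺]^2[CO₃²⁻]^3 = (2s)^2 · (3s)^3 = 108s^5
Ksp = 108 × (4.4×10⁻⁸)^5 = 1.8×10⁻³⁵

Ksp = 1.8×10⁻³⁵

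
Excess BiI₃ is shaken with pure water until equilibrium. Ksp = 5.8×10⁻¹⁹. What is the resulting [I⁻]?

3.6×10⁻⁵ M

BiI₃(s) ⇌ Bi³⁺(aq) + 3 I⁻(aq)
Let s be the molar solubility. Then [Bi³⁺] = s and [I⁻] = 3s.
Ksp = [Bi³⁺][I⁻]^3 = s · (3s)^3 = 27s^4 = 5.8×10⁻¹⁹
s = 1.2×10⁻⁵ mol L⁻¹
[I⁻] = 3s = 3.6×10⁻⁵ mol L⁻¹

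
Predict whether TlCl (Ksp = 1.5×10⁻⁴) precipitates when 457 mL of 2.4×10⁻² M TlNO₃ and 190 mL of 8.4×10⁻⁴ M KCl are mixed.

After mixing, V = 457 mL + 190 mL = 647 mL.
[Tl⁺] = (2.4×10⁻²)(457)/647 = 1.7×10⁻² M
[Cl⁻] = (8.4×10⁻⁴)(190)/647 = 2.5×10⁻⁴ M
Q = [Tl⁺][Cl⁻] = 4.2×10⁻⁶
Q = 4.2×10⁻⁶ < Ksp = 1.5×10⁻⁴, so the solution is unsaturated and no precipitate forms.

No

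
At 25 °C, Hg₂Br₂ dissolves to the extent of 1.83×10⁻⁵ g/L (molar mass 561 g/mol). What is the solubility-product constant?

Molar solubility s = (1.83×10⁻⁵ g/L) / (561 g/mol) = 3.2620×10⁻⁸ mol/L
Hg₂Br₂(s) ⇌ Hg₂²⁺(aq) + 2 Br⁻(aq)
If s mol/L of Hg₂Br₂ dissolves, [Hg₂²⁺] = s and [Br⁻] = 2s.
Ksp = [Hg₂²⁺][Br⁻]^2 = s · (2s)^2 = 4s^3
Ksp = 4 × (3.2620×10⁻⁸)^3 = 1.39×10⁻²²

Ksp = 1.39×10⁻²²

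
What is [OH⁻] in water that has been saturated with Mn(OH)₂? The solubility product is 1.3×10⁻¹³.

Mn(OH)₂(s) ⇌ Mn²⁺(aq) + 2 OH⁻(aq)
For each mole of Mn(OH)₂ that dissolves per liter, [Mn²⁺] = s and [OH⁻] = 2s; let s denote this solubility.
Ksp = [Mn²⁺][OH⁻]^2 = s · (2s)^2 = 4s^3 = 1.3×10⁻¹³
s = 3.2×10⁻⁵ mol/L
[OH⁻] = 2s = 6.4×10⁻⁵ mol/L

6.4×10⁻⁵ M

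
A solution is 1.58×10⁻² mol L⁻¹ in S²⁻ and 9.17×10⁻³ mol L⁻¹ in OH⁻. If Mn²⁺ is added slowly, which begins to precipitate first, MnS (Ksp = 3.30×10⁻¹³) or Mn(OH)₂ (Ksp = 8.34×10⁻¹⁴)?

A salt starts to precipitate once the ion product Q reaches its Ksp.
For MnS: [Mn²⁺] = (Ksp/[S²⁻]) = 2.09×10⁻¹¹ mol L⁻¹
For Mn(OH)₂: [Mn²⁺] = (Ksp/[OH⁻]^2) = 9.92×10⁻¹⁰ mol L⁻¹
The smaller threshold [Mn²⁺] is reached first, so MnS precipitates first.

MnS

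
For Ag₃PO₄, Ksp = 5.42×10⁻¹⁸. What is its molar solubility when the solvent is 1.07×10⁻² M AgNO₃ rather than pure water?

Ag₃PO₄(s) ⇌ 3 Ag⁺(aq) + PO₄³⁻(aq)
The solution already contains Ag⁺ at 1.07×10⁻² M. Let s be the molar solubility of Ag₃PO₄.
[Ag⁺] ≈ 1.07×10⁻² M (common ion dominates); [PO₄³⁻] = s.
Ksp = [Ag⁺]^3[PO₄³⁻] = (1.07×10⁻²)^3s
s = 5.42×10⁻¹⁸ / (1.07×10⁻²)^3 = 4.42×10⁻¹²
s = 4.42×10⁻¹² M

4.42×10⁻¹² M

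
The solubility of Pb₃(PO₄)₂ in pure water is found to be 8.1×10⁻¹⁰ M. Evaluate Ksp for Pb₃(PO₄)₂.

Pb₃(PO₄)₂(s) ⇌ 3 Pb²⁺(aq) + 2 PO₄³⁻(aq)
Call the molar solubility s, so that [Pb²⁺] = 3s and [PO₄³⁻] = 2s.
Ksp = [Pb²⁺]^3[PO₄³⁻]^2 = (3s)^3 · (2s)^2 = 108s^5
Ksp = 108 × (8.1×10⁻¹⁰)^5 = 3.8×10⁻⁴⁴

Ksp = 3.8×10⁻⁴⁴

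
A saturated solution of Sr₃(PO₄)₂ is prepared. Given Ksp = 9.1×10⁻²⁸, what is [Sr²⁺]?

Sr₃(PO₄)₂(s) ⇌ 3 Sr²⁺(aq) + 2 PO₄³⁻(aq)
With molar solubility s: [Sr²⁺] = 3s, [PO₄³⁻] = 2s.
Ksp = [Sr²⁺]^3[PO₄³⁻]^2 = (3s)^3 · (2s)^2 = 108s^5 = 9.1×10⁻²⁸
s = 1.5×10⁻⁶ M
[Sr²⁺] = 3s = 4.6×10⁻⁶ M

4.6×10⁻⁶ M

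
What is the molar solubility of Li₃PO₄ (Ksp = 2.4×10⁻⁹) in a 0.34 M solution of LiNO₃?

Li₃PO₄(s) ⇌ 3 Li⁺(aq) + PO₄³⁻(aq)
Li⁺ is already present at 0.34 M. If s mol/L of Li₃PO₄ dissolves, [PO₄³⁻] = s while [Li⁺] ≈ 0.34 M.
Ksp = [Li⁺]^3[PO₄³⁻] = (0.34)^3s
s = 2.4×10⁻⁹ / (0.34)^3 = 6.1×10⁻⁸
s = 6.1×10⁻⁸ M

6.1×10⁻⁸ M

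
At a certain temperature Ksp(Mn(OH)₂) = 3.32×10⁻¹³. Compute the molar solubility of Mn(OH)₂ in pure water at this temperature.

Mn(OH)₂(s) ⇌ Mn²⁺(aq) + 2 OH⁻(aq)
With molar solubility s: [Mn²⁺] = s, [OH⁻] = 2s.
Ksp = [Mn²⁺][OH⁻]^2 = s · (2s)^2 = 4s^3
4s^3 = 3.32×10⁻¹³  ⇒  s^3 = 8.30×10⁻¹⁴
s = 4.36×10⁻⁵ M

4.36×10⁻⁵ M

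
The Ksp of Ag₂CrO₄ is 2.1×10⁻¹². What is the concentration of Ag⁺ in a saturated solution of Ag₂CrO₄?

1.6×10⁻⁴ M

Ag₂CrO₄(s) ⇌ 2 Ag⁺(aq) + CrO₄²⁻(aq)
Call the molar solubility s, so that [Ag⁺] = 2s and [CrO₄²⁻] = s.
Ksp = [Ag⁺]^2[CrO₄²⁻] = (2s)^2 · s = 4s^3 = 2.1×10⁻¹²
s = 8.1×10⁻⁵ mol L⁻¹
[Ag⁺] = 2s = 1.6×10⁻⁴ mol L⁻¹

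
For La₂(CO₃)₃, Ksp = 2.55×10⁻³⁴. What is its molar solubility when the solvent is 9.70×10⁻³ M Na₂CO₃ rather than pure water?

La₂(CO₃)₃(s) ⇌ 2 La³⁺(aq) + 3 CO₃²⁻(aq)
The solution already contains CO₃²⁻ at 9.70×10⁻³ M. Let s be the molar solubility of La₂(CO₃)₃.
[CO₃²⁻] ≈ 9.70×10⁻³ M (common ion dominates); [La³⁺] = 2s.
Ksp = [La³⁺]^2[CO₃²⁻]^3 = (2s)^2(9.70×10⁻³)^3
(2s)^2 = 2.55×10⁻³⁴ / (9.70×10⁻³)^3 = 2.79×10⁻²⁸
s = 8.36×10⁻¹⁵ M

8.36×10⁻¹⁵ M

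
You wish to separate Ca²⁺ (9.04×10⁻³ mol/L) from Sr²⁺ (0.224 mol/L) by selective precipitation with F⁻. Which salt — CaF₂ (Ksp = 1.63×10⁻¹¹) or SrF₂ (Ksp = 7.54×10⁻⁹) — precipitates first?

CaF₂

A salt starts to precipitate once the ion product Q reaches its Ksp.
For CaF₂: [F⁻] = (Ksp/[Ca²⁺])^(1/2) = 4.25×10⁻⁵ mol/L
For SrF₂: [F⁻] = (Ksp/[Sr²⁺])^(1/2) = 1.83×10⁻⁴ mol/L
Since CaF₂ needs less F⁻ to reach saturation, it precipitates first.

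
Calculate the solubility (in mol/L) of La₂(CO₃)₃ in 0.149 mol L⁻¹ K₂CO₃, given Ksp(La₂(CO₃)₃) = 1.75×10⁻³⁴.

1.15×10⁻¹⁶ M

La₂(CO₃)₃(s) ⇌ 2 La³⁺(aq) + 3 CO₃²⁻(aq)
Let s be the solubility of La₂(CO₃)₃ here. The common ion gives [CO₃²⁻] ≈ 0.149 mol L⁻¹, and [La³⁺] = 2s.
Ksp = [La³⁺]^2[CO₃²⁻]^3 = (2s)^2(0.149)^3
(2s)^2 = 1.75×10⁻³⁴ / (0.149)^3 = 5.29×10⁻³²
s = 1.15×10⁻¹⁶ mol L⁻¹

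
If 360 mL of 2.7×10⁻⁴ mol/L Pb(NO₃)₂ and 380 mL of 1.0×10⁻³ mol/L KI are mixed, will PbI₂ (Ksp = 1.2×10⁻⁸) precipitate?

No

After mixing, V = 360 mL + 380 mL = 740 mL.
[Pb²⁺] = (2.7×10⁻⁴)(360)/740 = 1.3×10⁻⁴ mol/L
[I⁻] = (1.0×10⁻³)(380)/740 = 5.1×10⁻⁴ mol/L
Q = [Pb²⁺][I⁻]^2 = 3.5×10⁻¹¹
Q = 3.5×10⁻¹¹ < Ksp = 1.2×10⁻⁸, so the solution is unsaturated and no precipitate forms.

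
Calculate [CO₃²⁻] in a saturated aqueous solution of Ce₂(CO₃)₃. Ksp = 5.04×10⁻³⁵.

1.63×10⁻⁷ M

Ce₂(CO₃)₃(s) ⇌ 2 Ce³⁺(aq) + 3 CO₃²⁻(aq)
With molar solubility s: [Ce³⁺] = 2s, [CO₃²⁻] = 3s.
Ksp = [Ce³⁺]^2[CO₃²⁻]^3 = (2s)^2 · (3s)^3 = 108s^5 = 5.04×10⁻³⁵
s = 5.42×10⁻⁸ mol/L
[CO₃²⁻] = 3s = 1.63×10⁻⁷ mol/L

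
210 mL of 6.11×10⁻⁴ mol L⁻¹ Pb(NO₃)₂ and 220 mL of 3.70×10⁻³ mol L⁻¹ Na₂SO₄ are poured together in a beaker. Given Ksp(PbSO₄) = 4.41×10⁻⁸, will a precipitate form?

Yes

After mixing, V = 210 mL + 220 mL = 430 mL.
[Pb²⁺] = (6.11×10⁻⁴)(210)/430 = 2.98×10⁻⁴ mol L⁻¹
[SO₄²⁻] = (3.70×10⁻³)(220)/430 = 1.89×10⁻³ mol L⁻¹
Q = [Pb²⁺][SO₄²⁻] = 5.65×10⁻⁷
Because Q > Ksp (5.65×10⁻⁷ vs 4.41×10⁻⁸), a precipitate of PbSO₄ forms.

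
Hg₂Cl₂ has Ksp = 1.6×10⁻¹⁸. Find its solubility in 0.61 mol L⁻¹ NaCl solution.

4.3×10⁻¹⁸ M

Hg₂Cl₂(s) ⇌ Hg₂²⁺(aq) + 2 Cl⁻(aq)
Cl⁻ is already present at 0.61 mol L⁻¹. If s mol/L of Hg₂Cl₂ dissolves, [Hg₂²⁺] = s while [Cl⁻] ≈ 0.61 mol L⁻¹.
Ksp = [Hg₂²⁺][Cl⁻]^2 = s(0.61)^2
s = 1.6×10⁻¹⁸ / (0.61)^2 = 4.3×10⁻¹⁸
s = 4.3×10⁻¹⁸ mol L⁻¹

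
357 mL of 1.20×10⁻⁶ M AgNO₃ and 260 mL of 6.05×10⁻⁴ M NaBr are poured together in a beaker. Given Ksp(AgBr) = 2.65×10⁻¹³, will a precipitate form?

Yes

The combined volume is 617 mL.
[Ag⁺] = (1.20×10⁻⁶)(357)/617 = 6.94×10⁻⁷ M
[Br⁻] = (6.05×10⁻⁴)(260)/617 = 2.55×10⁻⁴ M
Q = [Ag⁺][Br⁻] = 1.77×10⁻¹⁰
Because Q > Ksp (1.77×10⁻¹⁰ vs 2.65×10⁻¹³), a precipitate of AgBr forms.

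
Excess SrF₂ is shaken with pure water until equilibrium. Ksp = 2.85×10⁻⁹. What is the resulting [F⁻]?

SrF₂(s) ⇌ Sr²⁺(aq) + 2 F⁻(aq)
With molar solubility s: [Sr²⁺] = s, [F⁻] = 2s.
Ksp = [Sr²⁺][F⁻]^2 = s · (2s)^2 = 4s^3 = 2.85×10⁻⁹
s = 8.93×10⁻⁴ mol/L
[F⁻] = 2s = 1.79×10⁻³ mol/L

1.79×10⁻³ M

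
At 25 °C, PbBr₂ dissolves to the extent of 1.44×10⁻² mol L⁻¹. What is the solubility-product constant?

Ksp = 1.19×10⁻⁵

PbBr₂(s) ⇌ Pb²⁺(aq) + 2 Br⁻(aq)
For each mole of PbBr₂ that dissolves per liter, [Pb²⁺] = s and [Br⁻] = 2s; let s denote this solubility.
Ksp = [Pb²⁺][Br⁻]^2 = s · (2s)^2 = 4s^3
Ksp = 4 × (1.44×10⁻²)^3 = 1.19×10⁻⁵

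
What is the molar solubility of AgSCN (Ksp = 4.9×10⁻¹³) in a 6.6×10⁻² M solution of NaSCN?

7.4×10⁻¹² M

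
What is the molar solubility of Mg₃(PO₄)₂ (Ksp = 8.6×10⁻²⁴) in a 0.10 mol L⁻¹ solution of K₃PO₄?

Mg₃(PO₄)₂(s) ⇌ 3 Mg²⁺(aq) + 2 PO₄³⁻(aq)
With PO₄³⁻ already at 0.10 mol L⁻¹ and s small, take [PO₄³⁻] ≈ 0.10 mol L⁻¹ and [Mg²⁺] = 3s.
Ksp = [Mg²⁺]^3[PO₄³⁻]^2 = (3s)^3(0.10)^2
(3s)^3 = 8.6×10⁻²⁴ / (0.10)^2 = 8.6×10⁻²²
s = 3.2×10⁻⁸ mol L⁻¹

3.2×10⁻⁸ M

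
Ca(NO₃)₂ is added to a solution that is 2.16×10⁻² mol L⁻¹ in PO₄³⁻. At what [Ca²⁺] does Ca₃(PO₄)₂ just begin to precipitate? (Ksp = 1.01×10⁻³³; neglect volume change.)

Each salt precipitates once Q = Ksp for that salt.
Ca₃(PO₄)₂(s) ⇌ 3 Ca²⁺(aq) + 2 PO₄³⁻(aq)
Ksp = [Ca²⁺]^3[PO₄³⁻]^2 = [Ca²⁺]^3(2.16×10⁻²)^2
[Ca²⁺]^3 = 1.01×10⁻³³ / (2.16×10⁻²)^2 = 2.16×10⁻³⁰
[Ca²⁺] = 1.29×10⁻¹⁰ mol L⁻¹

1.29×10⁻¹⁰ M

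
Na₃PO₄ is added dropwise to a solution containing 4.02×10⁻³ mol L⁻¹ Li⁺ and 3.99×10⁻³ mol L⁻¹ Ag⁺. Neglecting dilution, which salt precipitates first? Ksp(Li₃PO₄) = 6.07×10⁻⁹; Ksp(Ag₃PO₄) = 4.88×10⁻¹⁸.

Precipitation begins when Q = Ksp.
For Li₃PO₄: [PO₄³⁻] = (Ksp/[Li⁺]^3) = 9.34×10⁻² mol L⁻¹
For Ag₃PO₄: [PO₄³⁻] = (Ksp/[Ag⁺]^3) = 7.68×10⁻¹¹ mol L⁻¹
Since Ag₃PO₄ needs less PO₄³⁻ to reach saturation, it precipitates first.

Ag₃PO₄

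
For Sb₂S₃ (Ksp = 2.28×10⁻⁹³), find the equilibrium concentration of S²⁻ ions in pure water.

Sb₂S₃(s) ⇌ 2 Sb³⁺(aq) + 3 S²⁻(aq)
If s mol/L of Sb₂S₃ dissolves, [Sb³⁺] = 2s and [S²⁻] = 3s.
Ksp = [Sb³⁺]^2[S²⁻]^3 = (2s)^2 · (3s)^3 = 108s^5 = 2.28×10⁻⁹³
s = 1.16×10⁻¹⁹ M
[S²⁻] = 3s = 3.48×10⁻¹⁹ M

3.48×10⁻¹⁹ M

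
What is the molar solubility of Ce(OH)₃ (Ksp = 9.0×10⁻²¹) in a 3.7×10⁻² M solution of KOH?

1.8×10⁻¹⁶ M

Ce(OH)₃(s) ⇌ Ce³⁺(aq) + 3 OH⁻(aq)
OH⁻ is already present at 3.7×10⁻² M. If s mol/L of Ce(OH)₃ dissolves, [Ce³⁺] = s while [OH⁻] ≈ 3.7×10⁻² M.
Ksp = [Ce³⁺][OH⁻]^3 = s(3.7×10⁻²)^3
s = 9.0×10⁻²¹ / (3.7×10⁻²)^3 = 1.8×10⁻¹⁶
s = 1.8×10⁻¹⁶ M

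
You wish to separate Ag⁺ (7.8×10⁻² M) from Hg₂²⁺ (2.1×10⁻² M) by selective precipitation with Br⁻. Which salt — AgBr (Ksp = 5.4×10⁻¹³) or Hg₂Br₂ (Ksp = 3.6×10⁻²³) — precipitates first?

AgBr

Precipitation of each salt begins when its ion product equals Ksp.
For AgBr: [Br⁻] = (Ksp/[Ag⁺]) = 6.9×10⁻¹² M
For Hg₂Br₂: [Br⁻] = (Ksp/[Hg₂²⁺])^(1/2) = 4.1×10⁻¹¹ M
Since AgBr needs less Br⁻ to reach saturation, it precipitates first.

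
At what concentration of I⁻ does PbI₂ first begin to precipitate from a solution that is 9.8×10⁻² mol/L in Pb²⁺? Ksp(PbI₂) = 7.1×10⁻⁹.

A salt starts to precipitate once the ion product Q reaches its Ksp.
PbI₂(s) ⇌ Pb²⁺(aq) + 2 I⁻(aq)
Ksp = [Pb²⁺][I⁻]^2 = [I⁻]^2(9.8×10⁻²)
[I⁻]^2 = 7.1×10⁻⁹ / (9.8×10⁻²) = 7.2×10⁻⁸
[I⁻] = 2.7×10⁻⁴ mol/L

2.7×10⁻⁴ M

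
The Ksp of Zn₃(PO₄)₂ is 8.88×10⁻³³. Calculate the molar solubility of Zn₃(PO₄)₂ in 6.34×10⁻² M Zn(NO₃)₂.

Zn₃(PO₄)₂(s) ⇌ 3 Zn²⁺(aq) + 2 PO₄³⁻(aq)
With Zn²⁺ already at 6.34×10⁻² M and s small, take [Zn²⁺] ≈ 6.34×10⁻² M and [PO₄³⁻] = 2s.
Ksp = [Zn²⁺]^3[PO₄³⁻]^2 = (6.34×10⁻²)^3(2s)^2
(2s)^2 = 8.88×10⁻³³ / (6.34×10⁻²)^3 = 3.48×10⁻²⁹
s = 2.95×10⁻¹⁵ M

2.95×10⁻¹⁵ M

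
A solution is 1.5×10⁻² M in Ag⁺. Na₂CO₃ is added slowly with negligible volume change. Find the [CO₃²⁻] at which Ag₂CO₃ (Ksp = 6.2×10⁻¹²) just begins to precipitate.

The threshold for precipitation is Q = Ksp.
Ag₂CO₃(s) ⇌ 2 Ag⁺(aq) + CO₃²⁻(aq)
Ksp = [Ag⁺]^2[CO₃²⁻] = [CO₃²⁻](1.5×10⁻²)^2
[CO₃²⁻] = 6.2×10⁻¹² / (1.5×10⁻²)^2 = 2.8×10⁻⁸
[CO₃²⁻] = 2.8×10⁻⁸ M

2.8×10⁻⁸ M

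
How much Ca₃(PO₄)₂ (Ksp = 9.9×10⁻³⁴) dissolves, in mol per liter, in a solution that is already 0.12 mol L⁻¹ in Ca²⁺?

3.8×10⁻¹⁶ M

Ca₃(PO₄)₂(s) ⇌ 3 Ca²⁺(aq) + 2 PO₄³⁻(aq)
Let s be the solubility of Ca₃(PO₄)₂ here. The common ion gives [Ca²⁺] ≈ 0.12 mol L⁻¹, and [PO₄³⁻] = 2s.
Ksp = [Ca²⁺]^3[PO₄³⁻]^2 = (0.12)^3(2s)^2
(2s)^2 = 9.9×10⁻³⁴ / (0.12)^3 = 5.7×10⁻³¹
s = 3.8×10⁻¹⁶ mol L⁻¹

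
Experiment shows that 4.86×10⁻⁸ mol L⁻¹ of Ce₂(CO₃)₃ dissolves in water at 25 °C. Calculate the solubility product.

Ksp = 2.93×10⁻³⁵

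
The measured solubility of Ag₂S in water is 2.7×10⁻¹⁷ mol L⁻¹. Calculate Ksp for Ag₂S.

Ksp = 7.9×10⁻⁵⁰

Ag₂S(s) ⇌ 2 Ag⁺(aq) + S²⁻(aq)
Call the molar solubility s, so that [Ag⁺] = 2s and [S²⁻] = s.
Ksp = [Ag⁺]^2[S²⁻] = (2s)^2 · s = 4s^3
Ksp = 4 × (2.7×10⁻¹⁷)^3 = 7.9×10⁻⁵⁰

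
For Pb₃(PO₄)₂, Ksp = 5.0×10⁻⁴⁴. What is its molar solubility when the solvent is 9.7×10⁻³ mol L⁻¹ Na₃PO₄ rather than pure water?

Pb₃(PO₄)₂(s) ⇌ 3 Pb²⁺(aq) + 2 PO₄³⁻(aq)
PO₄³⁻ is already present at 9.7×10⁻³ mol L⁻¹. If s mol/L of Pb₃(PO₄)₂ dissolves, [Pb²⁺] = 3s while [PO₄³⁻] ≈ 9.7×10⁻³ mol L⁻¹.
Ksp = [Pb²⁺]^3[PO₄³⁻]^2 = (3s)^3(9.7×10⁻³)^2
(3s)^3 = 5.0×10⁻⁴⁴ / (9.7×10⁻³)^2 = 5.3×10⁻⁴⁰
s = 2.7×10⁻¹⁴ mol L⁻¹

2.7×10⁻¹⁴ M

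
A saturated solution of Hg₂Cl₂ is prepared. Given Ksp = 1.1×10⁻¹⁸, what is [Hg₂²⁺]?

Hg₂Cl₂(s) ⇌ Hg₂²⁺(aq) + 2 Cl⁻(aq)
If s mol/L of Hg₂Cl₂ dissolves, [Hg₂²⁺] = s and [Cl⁻] = 2s.
Ksp = [Hg₂²⁺][Cl⁻]^2 = s · (2s)^2 = 4s^3 = 1.1×10⁻¹⁸
s = 6.5×10⁻⁷ mol/L
[Hg₂²⁺] = s = 6.5×10⁻⁷ mol/L

6.5×10⁻⁷ M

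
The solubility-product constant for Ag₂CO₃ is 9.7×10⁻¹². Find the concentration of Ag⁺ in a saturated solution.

2.7×10⁻⁴ M

Ag₂CO₃(s) ⇌ 2 Ag⁺(aq) + CO₃²⁻(aq)
Call the molar solubility s, so that [Ag⁺] = 2s and [CO₃²⁻] = s.
Ksp = [Ag⁺]^2[CO₃²⁻] = (2s)^2 · s = 4s^3 = 9.7×10⁻¹²
s = 1.3×10⁻⁴ mol/L
[Ag⁺] = 2s = 2.7×10⁻⁴ mol/L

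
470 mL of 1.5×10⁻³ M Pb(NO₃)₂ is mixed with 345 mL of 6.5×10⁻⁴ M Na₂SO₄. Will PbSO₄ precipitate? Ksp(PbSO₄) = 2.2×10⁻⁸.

Yes

The combined volume is 815 mL.
[Pb²⁺] = (1.5×10⁻³)(470)/815 = 8.7×10⁻⁴ M
[SO₄²⁻] = (6.5×10⁻⁴)(345)/815 = 2.8×10⁻⁴ M
Q = [Pb²⁺][SO₄²⁻] = 2.4×10⁻⁷
Since Q (2.4×10⁻⁷) exceeds Ksp (2.2×10⁻⁸), PbSO₄ will precipitate.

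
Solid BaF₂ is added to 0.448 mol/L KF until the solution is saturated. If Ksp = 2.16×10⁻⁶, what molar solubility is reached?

BaF₂(s) ⇌ Ba²⁺(aq) + 2 F⁻(aq)
F⁻ is already present at 0.448 mol/L. If s mol/L of BaF₂ dissolves, [Ba²⁺] = s while [F⁻] ≈ 0.448 mol/L.
Ksp = [Ba²⁺][F⁻]^2 = s(0.448)^2
s = 2.16×10⁻⁶ / (0.448)^2 = 1.08×10⁻⁵
s = 1.08×10⁻⁵ mol/L

1.08×10⁻⁵ M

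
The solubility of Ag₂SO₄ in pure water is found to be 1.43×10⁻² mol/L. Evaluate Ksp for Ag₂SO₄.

Ksp = 1.17×10⁻⁵

Ag₂SO₄(s) ⇌ 2 Ag⁺(aq) + SO₄²⁻(aq)
For each mole of Ag₂SO₄ that dissolves per liter, [Ag⁺] = 2s and [SO₄²⁻] = s; let s denote this solubility.
Ksp = [Ag⁺]^2[SO₄²⁻] = (2s)^2 · s = 4s^3
Ksp = 4 × (1.43×10⁻²)^3 = 1.17×10⁻⁵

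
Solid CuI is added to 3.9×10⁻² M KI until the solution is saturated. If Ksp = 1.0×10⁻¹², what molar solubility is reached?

CuI(s) ⇌ Cu⁺(aq) + I⁻(aq)
The solution already contains I⁻ at 3.9×10⁻² M. Let s be the molar solubility of CuI.
[I⁻] ≈ 3.9×10⁻² M (common ion dominates); [Cu⁺] = s.
Ksp = [Cu⁺][I⁻] = s(3.9×10⁻²)
s = 1.0×10⁻¹² / (3.9×10⁻²) = 2.6×10⁻¹¹
s = 2.6×10⁻¹¹ M

2.6×10⁻¹¹ M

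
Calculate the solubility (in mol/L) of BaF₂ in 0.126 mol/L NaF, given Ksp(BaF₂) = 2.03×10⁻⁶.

1.28×10⁻⁴ M

BaF₂(s) ⇌ Ba²⁺(aq) + 2 F⁻(aq)
Let s be the solubility of BaF₂ here. The common ion gives [F⁻] ≈ 0.126 mol/L, and [Ba²⁺] = s.
Ksp = [Ba²⁺][F⁻]^2 = s(0.126)^2
s = 2.03×10⁻⁶ / (0.126)^2 = 1.28×10⁻⁴
s = 1.28×10⁻⁴ mol/L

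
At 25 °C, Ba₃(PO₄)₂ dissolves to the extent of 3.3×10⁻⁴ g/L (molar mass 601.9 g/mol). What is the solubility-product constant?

Molar solubility s = (3.3×10⁻⁴ g/L) / (601.9 g/mol) = 5.483×10⁻⁷ mol/L
Ba₃(PO₄)₂(s) ⇌ 3 Ba²⁺(aq) + 2 PO₄³⁻(aq)
For each mole of Ba₃(PO₄)₂ that dissolves per liter, [Ba²⁺] = 3s and [PO₄³⁻] = 2s; let s denote this solubility.
Ksp = [Ba²⁺]^3[PO₄³⁻]^2 = (3s)^3 · (2s)^2 = 108s^5
Ksp = 108 × (5.483×10⁻⁷)^5 = 5.4×10⁻³⁰

Ksp = 5.4×10⁻³⁰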